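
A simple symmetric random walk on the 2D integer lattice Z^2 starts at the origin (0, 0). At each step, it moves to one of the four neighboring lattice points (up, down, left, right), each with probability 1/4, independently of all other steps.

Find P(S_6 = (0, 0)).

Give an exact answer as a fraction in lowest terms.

Let h be the number of horizontal steps (so 6-h are vertical). To end at (0,0) need (h+0)/2 right-steps and ((6-h)+0)/2 up-steps.
Sum over h with 0 ≤ h ≤ 6, h ≡ 0 (mod 2), 6-h ≡ 0 (mod 2):
h=0: C(6,0)·C(0,0)·C(6,3) = 1·1·20 = 20
h=2: C(6,2)·C(2,1)·C(4,2) = 15·2·6 = 180
h=4: C(6,4)·C(4,2)·C(2,1) = 15·6·2 = 180
h=6: C(6,6)·C(6,3)·C(0,0) = 1·20·1 = 20
Total favorable: 400
Total paths: 4^6 = 4096
P = 400/4096 = 25/256

Answer: 25/256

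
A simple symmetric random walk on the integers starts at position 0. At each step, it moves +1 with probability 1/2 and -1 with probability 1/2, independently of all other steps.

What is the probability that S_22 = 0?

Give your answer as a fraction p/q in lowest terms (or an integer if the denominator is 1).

Answer: 88179/524288

Derivation:
To return to 0 after 22 steps: need exactly 11 steps of +1 and 11 of -1.
Favorable paths: C(22,11) = 705432
Total paths: 2^22 = 4194304
P = 705432/4194304 = 88179/524288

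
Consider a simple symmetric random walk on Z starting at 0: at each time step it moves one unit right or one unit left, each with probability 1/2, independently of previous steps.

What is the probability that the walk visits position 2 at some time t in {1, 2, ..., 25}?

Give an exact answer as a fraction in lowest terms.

Answer: 2894229/4194304

Derivation:
Count via complement. Let g(t,s) = #length-t paths at position s with S_1..S_t all ≠ 2.
g(t,s) = g(t-1,s-1) + g(t-1,s+1) for s ≠ 2; g(t,2) = 0.
t=0: g(0,0)=1
t=1: g(1,-1)=1 g(1,1)=1
t=2: g(2,-2)=1 g(2,0)=2
t=3: g(3,-3)=1 g(3,-1)=3 g(3,1)=2
t=4: g(4,-4)=1 g(4,-2)=4 g(4,0)=5
t=5: g(5,-5)=1 g(5,-3)=5 g(5,-1)=9 g(5,1)=5
t=6: g(6,-6)=1 g(6,-4)=6 g(6,-2)=14 g(6,0)=14
t=7: g(7,-7)=1 g(7,-5)=7 g(7,-3)=20 g(7,-1)=28 g(7,1)=14
t=8: g(8,-8)=1 g(8,-6)=8 g(8,-4)=27 g(8,-2)=48 g(8,0)=42
t=9: g(9,-9)=1 g(9,-7)=9 g(9,-5)=35 g(9,-3)=75 g(9,-1)=90 g(9,1)=42
t=10: g(10,-10)=1 g(10,-8)=10 g(10,-6)=44 g(10,-4)=110 g(10,-2)=165 g(10,0)=132
t=11: g(11,-11)=1 g(11,-9)=11 g(11,-7)=54 g(11,-5)=154 g(11,-3)=275 g(11,-1)=297 g(11,1)=132
t=12: g(12,-12)=1 g(12,-10)=12 g(12,-8)=65 g(12,-6)=208 g(12,-4)=429 g(12,-2)=572 g(12,0)=429
t=13: g(13,-13)=1 g(13,-11)=13 g(13,-9)=77 g(13,-7)=273 g(13,-5)=637 g(13,-3)=1001 g(13,-1)=1001 g(13,1)=429
t=14: g(14,-14)=1 g(14,-12)=14 g(14,-10)=90 g(14,-8)=350 g(14,-6)=910 g(14,-4)=1638 g(14,-2)=2002 g(14,0)=1430
t=15: g(15,-15)=1 g(15,-13)=15 g(15,-11)=104 g(15,-9)=440 g(15,-7)=1260 g(15,-5)=2548 g(15,-3)=3640 g(15,-1)=3432 g(15,1)=1430
t=16: g(16,-16)=1 g(16,-14)=16 g(16,-12)=119 g(16,-10)=544 g(16,-8)=1700 g(16,-6)=3808 g(16,-4)=6188 g(16,-2)=7072 g(16,0)=4862
t=17: g(17,-17)=1 g(17,-15)=17 g(17,-13)=135 g(17,-11)=663 g(17,-9)=2244 g(17,-7)=5508 g(17,-5)=9996 g(17,-3)=13260 g(17,-1)=11934 g(17,1)=4862
t=18: g(18,-18)=1 g(18,-16)=18 g(18,-14)=152 g(18,-12)=798 g(18,-10)=2907 g(18,-8)=7752 g(18,-6)=15504 g(18,-4)=23256 g(18,-2)=25194 g(18,0)=16796
t=19: g(19,-19)=1 g(19,-17)=19 g(19,-15)=170 g(19,-13)=950 g(19,-11)=3705 g(19,-9)=10659 g(19,-7)=23256 g(19,-5)=38760 g(19,-3)=48450 g(19,-1)=41990 g(19,1)=16796
t=20: g(20,-20)=1 g(20,-18)=20 g(20,-16)=189 g(20,-14)=1120 g(20,-12)=4655 g(20,-10)=14364 g(20,-8)=33915 g(20,-6)=62016 g(20,-4)=87210 g(20,-2)=90440 g(20,0)=58786
t=21: g(21,-21)=1 g(21,-19)=21 g(21,-17)=209 g(21,-15)=1309 g(21,-13)=5775 g(21,-11)=19019 g(21,-9)=48279 g(21,-7)=95931 g(21,-5)=149226 g(21,-3)=177650 g(21,-1)=149226 g(21,1)=58786
t=22: g(22,-22)=1 g(22,-20)=22 g(22,-18)=230 g(22,-16)=1518 g(22,-14)=7084 g(22,-12)=24794 g(22,-10)=67298 g(22,-8)=144210 g(22,-6)=245157 g(22,-4)=326876 g(22,-2)=326876 g(22,0)=208012
t=23: g(23,-23)=1 g(23,-21)=23 g(23,-19)=252 g(23,-17)=1748 g(23,-15)=8602 g(23,-13)=31878 g(23,-11)=92092 g(23,-9)=211508 g(23,-7)=389367 g(23,-5)=572033 g(23,-3)=653752 g(23,-1)=534888 g(23,1)=208012
t=24: g(24,-24)=1 g(24,-22)=24 g(24,-20)=275 g(24,-18)=2000 g(24,-16)=10350 g(24,-14)=40480 g(24,-12)=123970 g(24,-10)=303600 g(24,-8)=600875 g(24,-6)=961400 g(24,-4)=1225785 g(24,-2)=1188640 g(24,0)=742900
t=25: g(25,-25)=1 g(25,-23)=25 g(25,-21)=299 g(25,-19)=2275 g(25,-17)=12350 g(25,-15)=50830 g(25,-13)=164450 g(25,-11)=427570 g(25,-9)=904475 g(25,-7)=1562275 g(25,-5)=2187185 g(25,-3)=2414425 g(25,-1)=1931540 g(25,1)=742900
Paths never hitting 2: Σ_s g(25,s) = 10400600
Paths hitting 2: 2^25 - 10400600 = 23153832
P = 23153832/33554432 = 2894229/4194304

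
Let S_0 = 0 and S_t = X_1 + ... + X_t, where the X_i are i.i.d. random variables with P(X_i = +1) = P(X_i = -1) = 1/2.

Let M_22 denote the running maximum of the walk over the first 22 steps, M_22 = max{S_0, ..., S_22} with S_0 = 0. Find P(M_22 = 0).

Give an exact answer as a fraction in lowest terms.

Let M_22 = max(S_0,...,S_22). Use the reflection principle: for j ≥ 1, #{paths with M_22 ≥ j} = #{S_22 ≥ j} + #{S_22 ≥ j+1}.
P(M_22 ≥ 0) = 1 since S_0 = 0, so #{M_22 ≥ 0} = 4194304.
#{M_22 ≥ 1} = #{S_22 ≥ 1} + #{S_22 ≥ 2} = 1744436 + 1744436 = 3488872.
#{M_22 = 0} = 4194304 - 3488872 = 705432.
P(M_22 = 0) = 705432/4194304 = 88179/524288

Answer: 88179/524288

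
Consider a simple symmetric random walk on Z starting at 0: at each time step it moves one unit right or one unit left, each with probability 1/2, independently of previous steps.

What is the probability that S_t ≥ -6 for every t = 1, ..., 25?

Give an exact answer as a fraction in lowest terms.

Let f(t,s) = #length-t paths at position s with S_1..S_t all ≥ -6.
f(t,s) = f(t-1,s-1) + f(t-1,s+1) for s ≥ -6; f(t,s) = 0 for s < -6.
t=0: f(0,0)=1
t=1: f(1,-1)=1 f(1,1)=1
t=2: f(2,-2)=1 f(2,0)=2 f(2,2)=1
t=3: f(3,-3)=1 f(3,-1)=3 f(3,1)=3 f(3,3)=1
t=4: f(4,-4)=1 f(4,-2)=4 f(4,0)=6 f(4,2)=4 f(4,4)=1
t=5: f(5,-5)=1 f(5,-3)=5 f(5,-1)=10 f(5,1)=10 f(5,3)=5 f(5,5)=1
t=6: f(6,-6)=1 f(6,-4)=6 f(6,-2)=15 f(6,0)=20 f(6,2)=15 f(6,4)=6 f(6,6)=1
t=7: f(7,-5)=7 f(7,-3)=21 f(7,-1)=35 f(7,1)=35 f(7,3)=21 f(7,5)=7 f(7,7)=1
t=8: f(8,-6)=7 f(8,-4)=28 f(8,-2)=56 f(8,0)=70 f(8,2)=56 f(8,4)=28 f(8,6)=8 f(8,8)=1
t=9: f(9,-5)=35 f(9,-3)=84 f(9,-1)=126 f(9,1)=126 f(9,3)=84 f(9,5)=36 f(9,7)=9 f(9,9)=1
t=10: f(10,-6)=35 f(10,-4)=119 f(10,-2)=210 f(10,0)=252 f(10,2)=210 f(10,4)=120 f(10,6)=45 f(10,8)=10 f(10,10)=1
t=11: f(11,-5)=154 f(11,-3)=329 f(11,-1)=462 f(11,1)=462 f(11,3)=330 f(11,5)=165 f(11,7)=55 f(11,9)=11 f(11,11)=1
t=12: f(12,-6)=154 f(12,-4)=483 f(12,-2)=791 f(12,0)=924 f(12,2)=792 f(12,4)=495 f(12,6)=220 f(12,8)=66 f(12,10)=12 f(12,12)=1
t=13: f(13,-5)=637 f(13,-3)=1274 f(13,-1)=1715 f(13,1)=1716 f(13,3)=1287 f(13,5)=715 f(13,7)=286 f(13,9)=78 f(13,11)=13 f(13,13)=1
t=14: f(14,-6)=637 f(14,-4)=1911 f(14,-2)=2989 f(14,0)=3431 f(14,2)=3003 f(14,4)=2002 f(14,6)=1001 f(14,8)=364 f(14,10)=91 f(14,12)=14 f(14,14)=1
t=15: f(15,-5)=2548 f(15,-3)=4900 f(15,-1)=6420 f(15,1)=6434 f(15,3)=5005 f(15,5)=3003 f(15,7)=1365 f(15,9)=455 f(15,11)=105 f(15,13)=15 f(15,15)=1
t=16: f(16,-6)=2548 f(16,-4)=7448 f(16,-2)=11320 f(16,0)=12854 f(16,2)=11439 f(16,4)=8008 f(16,6)=4368 f(16,8)=1820 f(16,10)=560 f(16,12)=120 f(16,14)=16 f(16,16)=1
t=17: f(17,-5)=9996 f(17,-3)=18768 f(17,-1)=24174 f(17,1)=24293 f(17,3)=19447 f(17,5)=12376 f(17,7)=6188 f(17,9)=2380 f(17,11)=680 f(17,13)=136 f(17,15)=17 f(17,17)=1
t=18: f(18,-6)=9996 f(18,-4)=28764 f(18,-2)=42942 f(18,0)=48467 f(18,2)=43740 f(18,4)=31823 f(18,6)=18564 f(18,8)=8568 f(18,10)=3060 f(18,12)=816 f(18,14)=153 f(18,16)=18 f(18,18)=1
t=19: f(19,-5)=38760 f(19,-3)=71706 f(19,-1)=91409 f(19,1)=92207 f(19,3)=75563 f(19,5)=50387 f(19,7)=27132 f(19,9)=11628 f(19,11)=3876 f(19,13)=969 f(19,15)=171 f(19,17)=19 f(19,19)=1
t=20: f(20,-6)=38760 f(20,-4)=110466 f(20,-2)=163115 f(20,0)=183616 f(20,2)=167770 f(20,4)=125950 f(20,6)=77519 f(20,8)=38760 f(20,10)=15504 f(20,12)=4845 f(20,14)=1140 f(20,16)=190 f(20,18)=20 f(20,20)=1
t=21: f(21,-5)=149226 f(21,-3)=273581 f(21,-1)=346731 f(21,1)=351386 f(21,3)=293720 f(21,5)=203469 f(21,7)=116279 f(21,9)=54264 f(21,11)=20349 f(21,13)=5985 f(21,15)=1330 f(21,17)=210 f(21,19)=21 f(21,21)=1
t=22: f(22,-6)=149226 f(22,-4)=422807 f(22,-2)=620312 f(22,0)=698117 f(22,2)=645106 f(22,4)=497189 f(22,6)=319748 f(22,8)=170543 f(22,10)=74613 f(22,12)=26334 f(22,14)=7315 f(22,16)=1540 f(22,18)=231 f(22,20)=22 f(22,22)=1
t=23: f(23,-5)=572033 f(23,-3)=1043119 f(23,-1)=1318429 f(23,1)=1343223 f(23,3)=1142295 f(23,5)=816937 f(23,7)=490291 f(23,9)=245156 f(23,11)=100947 f(23,13)=33649 f(23,15)=8855 f(23,17)=1771 f(23,19)=253 f(23,21)=23 f(23,23)=1
t=24: f(24,-6)=572033 f(24,-4)=1615152 f(24,-2)=2361548 f(24,0)=2661652 f(24,2)=2485518 f(24,4)=1959232 f(24,6)=1307228 f(24,8)=735447 f(24,10)=346103 f(24,12)=134596 f(24,14)=42504 f(24,16)=10626 f(24,18)=2024 f(24,20)=276 f(24,22)=24 f(24,24)=1
t=25: f(25,-5)=2187185 f(25,-3)=3976700 f(25,-1)=5023200 f(25,1)=5147170 f(25,3)=4444750 f(25,5)=3266460 f(25,7)=2042675 f(25,9)=1081550 f(25,11)=480699 f(25,13)=177100 f(25,15)=53130 f(25,17)=12650 f(25,19)=2300 f(25,21)=300 f(25,23)=25 f(25,25)=1
Σ_s f(25,s) = 27895895
P = 27895895/33554432 = 27895895/33554432

Answer: 27895895/33554432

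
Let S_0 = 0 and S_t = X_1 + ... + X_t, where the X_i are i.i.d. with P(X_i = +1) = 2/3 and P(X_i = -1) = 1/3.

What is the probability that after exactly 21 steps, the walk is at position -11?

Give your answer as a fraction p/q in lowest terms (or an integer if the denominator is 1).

Answer: 72352/1162261467

Derivation:
To reach position -11 after 21 steps: need 5 steps of +1 and 16 steps of -1.
Number of such sequences: C(21,5) = 20349
Each has probability (2/3)^5 · (1/3)^16 = 32/10460353203
P = 20349 · 32/10460353203 = 72352/1162261467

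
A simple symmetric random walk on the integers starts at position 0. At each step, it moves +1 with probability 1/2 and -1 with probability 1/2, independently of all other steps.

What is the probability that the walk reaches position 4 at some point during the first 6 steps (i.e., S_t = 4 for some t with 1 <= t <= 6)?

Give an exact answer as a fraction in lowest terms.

Count via complement. Let g(t,s) = #length-t paths at position s with S_1..S_t all ≠ 4.
g(t,s) = g(t-1,s-1) + g(t-1,s+1) for s ≠ 4; g(t,4) = 0.
t=0: g(0,0)=1
t=1: g(1,-1)=1 g(1,1)=1
t=2: g(2,-2)=1 g(2,0)=2 g(2,2)=1
t=3: g(3,-3)=1 g(3,-1)=3 g(3,1)=3 g(3,3)=1
t=4: g(4,-4)=1 g(4,-2)=4 g(4,0)=6 g(4,2)=4
t=5: g(5,-5)=1 g(5,-3)=5 g(5,-1)=10 g(5,1)=10 g(5,3)=4
t=6: g(6,-6)=1 g(6,-4)=6 g(6,-2)=15 g(6,0)=20 g(6,2)=14
Paths never hitting 4: Σ_s g(6,s) = 56
Paths hitting 4: 2^6 - 56 = 8
P = 8/64 = 1/8

Answer: 1/8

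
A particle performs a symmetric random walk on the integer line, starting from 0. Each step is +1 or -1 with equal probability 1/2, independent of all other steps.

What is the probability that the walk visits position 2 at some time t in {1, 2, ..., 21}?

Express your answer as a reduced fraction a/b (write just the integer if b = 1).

Count via complement. Let g(t,s) = #length-t paths at position s with S_1..S_t all ≠ 2.
g(t,s) = g(t-1,s-1) + g(t-1,s+1) for s ≠ 2; g(t,2) = 0.
t=0: g(0,0)=1
t=1: g(1,-1)=1 g(1,1)=1
t=2: g(2,-2)=1 g(2,0)=2
t=3: g(3,-3)=1 g(3,-1)=3 g(3,1)=2
t=4: g(4,-4)=1 g(4,-2)=4 g(4,0)=5
t=5: g(5,-5)=1 g(5,-3)=5 g(5,-1)=9 g(5,1)=5
t=6: g(6,-6)=1 g(6,-4)=6 g(6,-2)=14 g(6,0)=14
t=7: g(7,-7)=1 g(7,-5)=7 g(7,-3)=20 g(7,-1)=28 g(7,1)=14
t=8: g(8,-8)=1 g(8,-6)=8 g(8,-4)=27 g(8,-2)=48 g(8,0)=42
t=9: g(9,-9)=1 g(9,-7)=9 g(9,-5)=35 g(9,-3)=75 g(9,-1)=90 g(9,1)=42
t=10: g(10,-10)=1 g(10,-8)=10 g(10,-6)=44 g(10,-4)=110 g(10,-2)=165 g(10,0)=132
t=11: g(11,-11)=1 g(11,-9)=11 g(11,-7)=54 g(11,-5)=154 g(11,-3)=275 g(11,-1)=297 g(11,1)=132
t=12: g(12,-12)=1 g(12,-10)=12 g(12,-8)=65 g(12,-6)=208 g(12,-4)=429 g(12,-2)=572 g(12,0)=429
t=13: g(13,-13)=1 g(13,-11)=13 g(13,-9)=77 g(13,-7)=273 g(13,-5)=637 g(13,-3)=1001 g(13,-1)=1001 g(13,1)=429
t=14: g(14,-14)=1 g(14,-12)=14 g(14,-10)=90 g(14,-8)=350 g(14,-6)=910 g(14,-4)=1638 g(14,-2)=2002 g(14,0)=1430
t=15: g(15,-15)=1 g(15,-13)=15 g(15,-11)=104 g(15,-9)=440 g(15,-7)=1260 g(15,-5)=2548 g(15,-3)=3640 g(15,-1)=3432 g(15,1)=1430
t=16: g(16,-16)=1 g(16,-14)=16 g(16,-12)=119 g(16,-10)=544 g(16,-8)=1700 g(16,-6)=3808 g(16,-4)=6188 g(16,-2)=7072 g(16,0)=4862
t=17: g(17,-17)=1 g(17,-15)=17 g(17,-13)=135 g(17,-11)=663 g(17,-9)=2244 g(17,-7)=5508 g(17,-5)=9996 g(17,-3)=13260 g(17,-1)=11934 g(17,1)=4862
t=18: g(18,-18)=1 g(18,-16)=18 g(18,-14)=152 g(18,-12)=798 g(18,-10)=2907 g(18,-8)=7752 g(18,-6)=15504 g(18,-4)=23256 g(18,-2)=25194 g(18,0)=16796
t=19: g(19,-19)=1 g(19,-17)=19 g(19,-15)=170 g(19,-13)=950 g(19,-11)=3705 g(19,-9)=10659 g(19,-7)=23256 g(19,-5)=38760 g(19,-3)=48450 g(19,-1)=41990 g(19,1)=16796
t=20: g(20,-20)=1 g(20,-18)=20 g(20,-16)=189 g(20,-14)=1120 g(20,-12)=4655 g(20,-10)=14364 g(20,-8)=33915 g(20,-6)=62016 g(20,-4)=87210 g(20,-2)=90440 g(20,0)=58786
t=21: g(21,-21)=1 g(21,-19)=21 g(21,-17)=209 g(21,-15)=1309 g(21,-13)=5775 g(21,-11)=19019 g(21,-9)=48279 g(21,-7)=95931 g(21,-5)=149226 g(21,-3)=177650 g(21,-1)=149226 g(21,1)=58786
Paths never hitting 2: Σ_s g(21,s) = 705432
Paths hitting 2: 2^21 - 705432 = 1391720
P = 1391720/2097152 = 173965/262144

Answer: 173965/262144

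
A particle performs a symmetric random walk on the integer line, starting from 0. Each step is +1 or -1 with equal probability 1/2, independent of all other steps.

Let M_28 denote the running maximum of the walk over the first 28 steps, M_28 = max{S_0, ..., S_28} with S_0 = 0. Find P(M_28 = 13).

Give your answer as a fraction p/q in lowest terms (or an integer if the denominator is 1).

Let M_28 = max(S_0,...,S_28). Use the reflection principle: for j ≥ 1, #{paths with M_28 ≥ j} = #{S_28 ≥ j} + #{S_28 ≥ j+1}.
By reflection, #{M_28 ≥ 13} = #{S_28 ≥ 13} + #{S_28 ≥ 14} = 1683218 + 1683218 = 3366436.
#{M_28 ≥ 14} = #{S_28 ≥ 14} + #{S_28 ≥ 15} = 1683218 + 499178 = 2182396.
#{M_28 = 13} = 3366436 - 2182396 = 1184040.
P(M_28 = 13) = 1184040/268435456 = 148005/33554432

Answer: 148005/33554432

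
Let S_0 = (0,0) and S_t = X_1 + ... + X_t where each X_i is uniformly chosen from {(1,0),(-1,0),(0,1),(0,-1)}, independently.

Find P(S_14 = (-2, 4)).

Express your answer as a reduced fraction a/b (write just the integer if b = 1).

Answer: 3006003/268435456

Derivation:
Let h be the number of horizontal steps (so 14-h are vertical). To end at (-2,4) need (h-2)/2 right-steps and ((14-h)+4)/2 up-steps.
Sum over h with 2 ≤ h ≤ 10, h ≡ 0 (mod 2), 14-h ≡ 0 (mod 2):
h=2: C(14,2)·C(2,0)·C(12,8) = 91·1·495 = 45045
h=4: C(14,4)·C(4,1)·C(10,7) = 1001·4·120 = 480480
h=6: C(14,6)·C(6,2)·C(8,6) = 3003·15·28 = 1261260
h=8: C(14,8)·C(8,3)·C(6,5) = 3003·56·6 = 1009008
h=10: C(14,10)·C(10,4)·C(4,4) = 1001·210·1 = 210210
Total favorable: 3006003
Total paths: 4^14 = 268435456
P = 3006003/268435456 = 3006003/268435456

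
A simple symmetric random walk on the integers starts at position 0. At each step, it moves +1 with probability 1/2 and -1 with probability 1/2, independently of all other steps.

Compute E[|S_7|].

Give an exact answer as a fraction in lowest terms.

Answer: 35/16

Derivation:
S_7 takes values m ≡ 1 (mod 2) with |m| ≤ 7; P(S_7=m) = C(7,(7+m)/2)/2^7.
Total paths: 2^7 = 128
Distribution: P(S=-7)=1/128, P(S=-5)=7/128, P(S=-3)=21/128, P(S=-1)=35/128, P(S=1)=35/128, P(S=3)=21/128, P(S=5)=7/128, P(S=7)=1/128
E[|S_7|] = Σ_m |m|·P(S_7=m) = 280/128 = 35/16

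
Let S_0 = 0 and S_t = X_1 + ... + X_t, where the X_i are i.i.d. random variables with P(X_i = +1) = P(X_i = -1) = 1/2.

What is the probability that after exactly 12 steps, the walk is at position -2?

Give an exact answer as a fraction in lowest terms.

To reach position -2 after 12 steps: need 5 steps of +1 and 7 of -1.
Favorable paths: C(12,5) = 792
Total paths: 2^12 = 4096
P = 792/4096 = 99/512

Answer: 99/512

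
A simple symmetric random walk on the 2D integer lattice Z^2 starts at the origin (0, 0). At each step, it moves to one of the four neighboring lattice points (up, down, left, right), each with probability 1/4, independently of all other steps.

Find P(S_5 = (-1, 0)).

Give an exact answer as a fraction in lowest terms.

Answer: 25/256

Derivation:
Let h be the number of horizontal steps (so 5-h are vertical). To end at (-1,0) need (h-1)/2 right-steps and ((5-h)+0)/2 up-steps.
Sum over h with 1 ≤ h ≤ 5, h ≡ 1 (mod 2), 5-h ≡ 0 (mod 2):
h=1: C(5,1)·C(1,0)·C(4,2) = 5·1·6 = 30
h=3: C(5,3)·C(3,1)·C(2,1) = 10·3·2 = 60
h=5: C(5,5)·C(5,2)·C(0,0) = 1·10·1 = 10
Total favorable: 100
Total paths: 4^5 = 1024
P = 100/1024 = 25/256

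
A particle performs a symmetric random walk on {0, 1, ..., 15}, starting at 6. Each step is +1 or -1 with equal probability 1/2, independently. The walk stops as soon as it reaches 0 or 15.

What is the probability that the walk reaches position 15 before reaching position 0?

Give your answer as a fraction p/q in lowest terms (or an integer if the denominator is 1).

Symmetric walk (p = 1/2): the harmonic-function argument gives P(hit 15 before 0 | start at 6) = a/N.
P = 6/15 = 2/5

Answer: 2/5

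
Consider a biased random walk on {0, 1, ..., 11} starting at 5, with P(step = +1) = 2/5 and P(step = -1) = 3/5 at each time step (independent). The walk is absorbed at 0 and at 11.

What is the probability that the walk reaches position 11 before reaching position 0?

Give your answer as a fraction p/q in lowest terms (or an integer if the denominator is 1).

Biased walk: p = 2/5, q = 3/5, r = q/p = 3/2
Gambler's ruin: P(hit 11 before 0 | start at 5) = (1 - r^a)/(1 - r^N)
r^5 = 243/32; r^11 = 177147/2048
P = (1 - 243/32) / (1 - 177147/2048) = -211/32 / -175099/2048 = 13504/175099

Answer: 13504/175099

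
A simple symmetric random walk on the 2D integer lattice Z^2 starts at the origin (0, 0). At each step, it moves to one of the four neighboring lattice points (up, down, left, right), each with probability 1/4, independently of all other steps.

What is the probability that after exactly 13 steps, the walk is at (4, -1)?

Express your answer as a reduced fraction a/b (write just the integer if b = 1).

Let h be the number of horizontal steps (so 13-h are vertical). To end at (4,-1) need (h+4)/2 right-steps and ((13-h)-1)/2 up-steps.
Sum over h with 4 ≤ h ≤ 12, h ≡ 0 (mod 2), 13-h ≡ 1 (mod 2):
h=4: C(13,4)·C(4,4)·C(9,4) = 715·1·126 = 90090
h=6: C(13,6)·C(6,5)·C(7,3) = 1716·6·35 = 360360
h=8: C(13,8)·C(8,6)·C(5,2) = 1287·28·10 = 360360
h=10: C(13,10)·C(10,7)·C(3,1) = 286·120·3 = 102960
h=12: C(13,12)·C(12,8)·C(1,0) = 13·495·1 = 6435
Total favorable: 920205
Total paths: 4^13 = 67108864
P = 920205/67108864 = 920205/67108864

Answer: 920205/67108864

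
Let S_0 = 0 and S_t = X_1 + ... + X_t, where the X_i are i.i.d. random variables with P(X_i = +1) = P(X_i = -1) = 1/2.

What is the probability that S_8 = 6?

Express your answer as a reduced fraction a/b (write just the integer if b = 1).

To reach position 6 after 8 steps: need 7 steps of +1 and 1 of -1.
Favorable paths: C(8,7) = 8
Total paths: 2^8 = 256
P = 8/256 = 1/32

Answer: 1/32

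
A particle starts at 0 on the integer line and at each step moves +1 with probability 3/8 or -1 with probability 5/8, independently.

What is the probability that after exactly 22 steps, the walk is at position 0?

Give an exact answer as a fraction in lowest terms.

Answer: 762726821923828125/9223372036854775808

Derivation:
To be at 0 after 22 steps: need exactly 11 steps of +1 and 11 of -1.
Number of such sequences: C(22,11) = 705432
Each has probability (3/8)^11 · (5/8)^11 = 8649755859375/73786976294838206464
P = 705432 · 8649755859375/73786976294838206464 = 762726821923828125/9223372036854775808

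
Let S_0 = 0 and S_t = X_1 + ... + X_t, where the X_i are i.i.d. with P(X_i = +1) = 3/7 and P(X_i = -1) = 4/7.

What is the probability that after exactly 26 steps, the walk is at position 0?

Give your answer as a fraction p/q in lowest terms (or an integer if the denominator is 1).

Answer: 158970504552225177600/1341068619663964900807

Derivation:
To be at 0 after 26 steps: need exactly 13 steps of +1 and 13 of -1.
Number of such sequences: C(26,13) = 10400600
Each has probability (3/7)^13 · (4/7)^13 = 106993205379072/9387480337647754305649
P = 10400600 · 106993205379072/9387480337647754305649 = 158970504552225177600/1341068619663964900807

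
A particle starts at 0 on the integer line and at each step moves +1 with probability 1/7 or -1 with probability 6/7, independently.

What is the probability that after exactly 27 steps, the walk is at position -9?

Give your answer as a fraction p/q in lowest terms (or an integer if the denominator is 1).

Answer: 475993743912448819200/65712362363534280139543

Derivation:
To reach position -9 after 27 steps: need 9 steps of +1 and 18 steps of -1.
Number of such sequences: C(27,9) = 4686825
Each has probability (1/7)^9 · (6/7)^18 = 101559956668416/65712362363534280139543
P = 4686825 · 101559956668416/65712362363534280139543 = 475993743912448819200/65712362363534280139543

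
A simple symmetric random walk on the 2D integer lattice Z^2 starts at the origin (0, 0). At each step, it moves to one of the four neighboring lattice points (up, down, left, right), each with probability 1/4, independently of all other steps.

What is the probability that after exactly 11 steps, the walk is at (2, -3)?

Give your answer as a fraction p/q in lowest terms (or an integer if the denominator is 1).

Let h be the number of horizontal steps (so 11-h are vertical). To end at (2,-3) need (h+2)/2 right-steps and ((11-h)-3)/2 up-steps.
Sum over h with 2 ≤ h ≤ 8, h ≡ 0 (mod 2), 11-h ≡ 1 (mod 2):
h=2: C(11,2)·C(2,2)·C(9,3) = 55·1·84 = 4620
h=4: C(11,4)·C(4,3)·C(7,2) = 330·4·21 = 27720
h=6: C(11,6)·C(6,4)·C(5,1) = 462·15·5 = 34650
h=8: C(11,8)·C(8,5)·C(3,0) = 165·56·1 = 9240
Total favorable: 76230
Total paths: 4^11 = 4194304
P = 76230/4194304 = 38115/2097152

Answer: 38115/2097152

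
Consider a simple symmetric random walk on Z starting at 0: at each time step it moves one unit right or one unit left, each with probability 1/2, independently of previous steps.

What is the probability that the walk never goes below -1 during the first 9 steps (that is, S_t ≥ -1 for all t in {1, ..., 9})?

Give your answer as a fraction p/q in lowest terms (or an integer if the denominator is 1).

Answer: 63/128

Derivation:
Let f(t,s) = #length-t paths at position s with S_1..S_t all ≥ -1.
f(t,s) = f(t-1,s-1) + f(t-1,s+1) for s ≥ -1; f(t,s) = 0 for s < -1.
t=0: f(0,0)=1
t=1: f(1,-1)=1 f(1,1)=1
t=2: f(2,0)=2 f(2,2)=1
t=3: f(3,-1)=2 f(3,1)=3 f(3,3)=1
t=4: f(4,0)=5 f(4,2)=4 f(4,4)=1
t=5: f(5,-1)=5 f(5,1)=9 f(5,3)=5 f(5,5)=1
t=6: f(6,0)=14 f(6,2)=14 f(6,4)=6 f(6,6)=1
t=7: f(7,-1)=14 f(7,1)=28 f(7,3)=20 f(7,5)=7 f(7,7)=1
t=8: f(8,0)=42 f(8,2)=48 f(8,4)=27 f(8,6)=8 f(8,8)=1
t=9: f(9,-1)=42 f(9,1)=90 f(9,3)=75 f(9,5)=35 f(9,7)=9 f(9,9)=1
Σ_s f(9,s) = 252
P = 252/512 = 63/128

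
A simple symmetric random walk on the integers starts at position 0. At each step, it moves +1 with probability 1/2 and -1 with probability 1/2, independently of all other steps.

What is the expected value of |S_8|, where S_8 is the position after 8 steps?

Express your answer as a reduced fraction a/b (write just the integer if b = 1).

S_8 takes values m ≡ 0 (mod 2) with |m| ≤ 8; P(S_8=m) = C(8,(8+m)/2)/2^8.
Total paths: 2^8 = 256
Distribution: P(S=-8)=1/256, P(S=-6)=8/256, P(S=-4)=28/256, P(S=-2)=56/256, P(S=0)=70/256, P(S=2)=56/256, P(S=4)=28/256, P(S=6)=8/256, P(S=8)=1/256
E[|S_8|] = Σ_m |m|·P(S_8=m) = 560/256 = 35/16

Answer: 35/16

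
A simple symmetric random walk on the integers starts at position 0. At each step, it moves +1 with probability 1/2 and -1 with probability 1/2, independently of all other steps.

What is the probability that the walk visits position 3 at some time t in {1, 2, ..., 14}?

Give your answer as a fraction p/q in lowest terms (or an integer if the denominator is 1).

Answer: 3473/8192

Derivation:
Count via complement. Let g(t,s) = #length-t paths at position s with S_1..S_t all ≠ 3.
g(t,s) = g(t-1,s-1) + g(t-1,s+1) for s ≠ 3; g(t,3) = 0.
t=0: g(0,0)=1
t=1: g(1,-1)=1 g(1,1)=1
t=2: g(2,-2)=1 g(2,0)=2 g(2,2)=1
t=3: g(3,-3)=1 g(3,-1)=3 g(3,1)=3
t=4: g(4,-4)=1 g(4,-2)=4 g(4,0)=6 g(4,2)=3
t=5: g(5,-5)=1 g(5,-3)=5 g(5,-1)=10 g(5,1)=9
t=6: g(6,-6)=1 g(6,-4)=6 g(6,-2)=15 g(6,0)=19 g(6,2)=9
t=7: g(7,-7)=1 g(7,-5)=7 g(7,-3)=21 g(7,-1)=34 g(7,1)=28
t=8: g(8,-8)=1 g(8,-6)=8 g(8,-4)=28 g(8,-2)=55 g(8,0)=62 g(8,2)=28
t=9: g(9,-9)=1 g(9,-7)=9 g(9,-5)=36 g(9,-3)=83 g(9,-1)=117 g(9,1)=90
t=10: g(10,-10)=1 g(10,-8)=10 g(10,-6)=45 g(10,-4)=119 g(10,-2)=200 g(10,0)=207 g(10,2)=90
t=11: g(11,-11)=1 g(11,-9)=11 g(11,-7)=55 g(11,-5)=164 g(11,-3)=319 g(11,-1)=407 g(11,1)=297
t=12: g(12,-12)=1 g(12,-10)=12 g(12,-8)=66 g(12,-6)=219 g(12,-4)=483 g(12,-2)=726 g(12,0)=704 g(12,2)=297
t=13: g(13,-13)=1 g(13,-11)=13 g(13,-9)=78 g(13,-7)=285 g(13,-5)=702 g(13,-3)=1209 g(13,-1)=1430 g(13,1)=1001
t=14: g(14,-14)=1 g(14,-12)=14 g(14,-10)=91 g(14,-8)=363 g(14,-6)=987 g(14,-4)=1911 g(14,-2)=2639 g(14,0)=2431 g(14,2)=1001
Paths never hitting 3: Σ_s g(14,s) = 9438
Paths hitting 3: 2^14 - 9438 = 6946
P = 6946/16384 = 3473/8192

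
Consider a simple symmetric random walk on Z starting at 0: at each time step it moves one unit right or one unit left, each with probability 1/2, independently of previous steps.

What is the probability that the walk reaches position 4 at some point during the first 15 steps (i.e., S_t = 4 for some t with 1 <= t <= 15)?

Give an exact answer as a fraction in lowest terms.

Count via complement. Let g(t,s) = #length-t paths at position s with S_1..S_t all ≠ 4.
g(t,s) = g(t-1,s-1) + g(t-1,s+1) for s ≠ 4; g(t,4) = 0.
t=0: g(0,0)=1
t=1: g(1,-1)=1 g(1,1)=1
t=2: g(2,-2)=1 g(2,0)=2 g(2,2)=1
t=3: g(3,-3)=1 g(3,-1)=3 g(3,1)=3 g(3,3)=1
t=4: g(4,-4)=1 g(4,-2)=4 g(4,0)=6 g(4,2)=4
t=5: g(5,-5)=1 g(5,-3)=5 g(5,-1)=10 g(5,1)=10 g(5,3)=4
t=6: g(6,-6)=1 g(6,-4)=6 g(6,-2)=15 g(6,0)=20 g(6,2)=14
t=7: g(7,-7)=1 g(7,-5)=7 g(7,-3)=21 g(7,-1)=35 g(7,1)=34 g(7,3)=14
t=8: g(8,-8)=1 g(8,-6)=8 g(8,-4)=28 g(8,-2)=56 g(8,0)=69 g(8,2)=48
t=9: g(9,-9)=1 g(9,-7)=9 g(9,-5)=36 g(9,-3)=84 g(9,-1)=125 g(9,1)=117 g(9,3)=48
t=10: g(10,-10)=1 g(10,-8)=10 g(10,-6)=45 g(10,-4)=120 g(10,-2)=209 g(10,0)=242 g(10,2)=165
t=11: g(11,-11)=1 g(11,-9)=11 g(11,-7)=55 g(11,-5)=165 g(11,-3)=329 g(11,-1)=451 g(11,1)=407 g(11,3)=165
t=12: g(12,-12)=1 g(12,-10)=12 g(12,-8)=66 g(12,-6)=220 g(12,-4)=494 g(12,-2)=780 g(12,0)=858 g(12,2)=572
t=13: g(13,-13)=1 g(13,-11)=13 g(13,-9)=78 g(13,-7)=286 g(13,-5)=714 g(13,-3)=1274 g(13,-1)=1638 g(13,1)=1430 g(13,3)=572
t=14: g(14,-14)=1 g(14,-12)=14 g(14,-10)=91 g(14,-8)=364 g(14,-6)=1000 g(14,-4)=1988 g(14,-2)=2912 g(14,0)=3068 g(14,2)=2002
t=15: g(15,-15)=1 g(15,-13)=15 g(15,-11)=105 g(15,-9)=455 g(15,-7)=1364 g(15,-5)=2988 g(15,-3)=4900 g(15,-1)=5980 g(15,1)=5070 g(15,3)=2002
Paths never hitting 4: Σ_s g(15,s) = 22880
Paths hitting 4: 2^15 - 22880 = 9888
P = 9888/32768 = 309/1024

Answer: 309/1024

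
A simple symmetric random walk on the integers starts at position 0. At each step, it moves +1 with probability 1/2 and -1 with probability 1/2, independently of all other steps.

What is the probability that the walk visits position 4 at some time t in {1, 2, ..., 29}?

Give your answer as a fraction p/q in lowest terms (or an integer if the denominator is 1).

Answer: 123012781/268435456

Derivation:
Count via complement. Let g(t,s) = #length-t paths at position s with S_1..S_t all ≠ 4.
g(t,s) = g(t-1,s-1) + g(t-1,s+1) for s ≠ 4; g(t,4) = 0.
t=0: g(0,0)=1
t=1: g(1,-1)=1 g(1,1)=1
t=2: g(2,-2)=1 g(2,0)=2 g(2,2)=1
t=3: g(3,-3)=1 g(3,-1)=3 g(3,1)=3 g(3,3)=1
t=4: g(4,-4)=1 g(4,-2)=4 g(4,0)=6 g(4,2)=4
t=5: g(5,-5)=1 g(5,-3)=5 g(5,-1)=10 g(5,1)=10 g(5,3)=4
t=6: g(6,-6)=1 g(6,-4)=6 g(6,-2)=15 g(6,0)=20 g(6,2)=14
t=7: g(7,-7)=1 g(7,-5)=7 g(7,-3)=21 g(7,-1)=35 g(7,1)=34 g(7,3)=14
t=8: g(8,-8)=1 g(8,-6)=8 g(8,-4)=28 g(8,-2)=56 g(8,0)=69 g(8,2)=48
t=9: g(9,-9)=1 g(9,-7)=9 g(9,-5)=36 g(9,-3)=84 g(9,-1)=125 g(9,1)=117 g(9,3)=48
t=10: g(10,-10)=1 g(10,-8)=10 g(10,-6)=45 g(10,-4)=120 g(10,-2)=209 g(10,0)=242 g(10,2)=165
t=11: g(11,-11)=1 g(11,-9)=11 g(11,-7)=55 g(11,-5)=165 g(11,-3)=329 g(11,-1)=451 g(11,1)=407 g(11,3)=165
t=12: g(12,-12)=1 g(12,-10)=12 g(12,-8)=66 g(12,-6)=220 g(12,-4)=494 g(12,-2)=780 g(12,0)=858 g(12,2)=572
t=13: g(13,-13)=1 g(13,-11)=13 g(13,-9)=78 g(13,-7)=286 g(13,-5)=714 g(13,-3)=1274 g(13,-1)=1638 g(13,1)=1430 g(13,3)=572
t=14: g(14,-14)=1 g(14,-12)=14 g(14,-10)=91 g(14,-8)=364 g(14,-6)=1000 g(14,-4)=1988 g(14,-2)=2912 g(14,0)=3068 g(14,2)=2002
t=15: g(15,-15)=1 g(15,-13)=15 g(15,-11)=105 g(15,-9)=455 g(15,-7)=1364 g(15,-5)=2988 g(15,-3)=4900 g(15,-1)=5980 g(15,1)=5070 g(15,3)=2002
t=16: g(16,-16)=1 g(16,-14)=16 g(16,-12)=120 g(16,-10)=560 g(16,-8)=1819 g(16,-6)=4352 g(16,-4)=7888 g(16,-2)=10880 g(16,0)=11050 g(16,2)=7072
t=17: g(17,-17)=1 g(17,-15)=17 g(17,-13)=136 g(17,-11)=680 g(17,-9)=2379 g(17,-7)=6171 g(17,-5)=12240 g(17,-3)=18768 g(17,-1)=21930 g(17,1)=18122 g(17,3)=7072
t=18: g(18,-18)=1 g(18,-16)=18 g(18,-14)=153 g(18,-12)=816 g(18,-10)=3059 g(18,-8)=8550 g(18,-6)=18411 g(18,-4)=31008 g(18,-2)=40698 g(18,0)=40052 g(18,2)=25194
t=19: g(19,-19)=1 g(19,-17)=19 g(19,-15)=171 g(19,-13)=969 g(19,-11)=3875 g(19,-9)=11609 g(19,-7)=26961 g(19,-5)=49419 g(19,-3)=71706 g(19,-1)=80750 g(19,1)=65246 g(19,3)=25194
t=20: g(20,-20)=1 g(20,-18)=20 g(20,-16)=190 g(20,-14)=1140 g(20,-12)=4844 g(20,-10)=15484 g(20,-8)=38570 g(20,-6)=76380 g(20,-4)=121125 g(20,-2)=152456 g(20,0)=145996 g(20,2)=90440
t=21: g(21,-21)=1 g(21,-19)=21 g(21,-17)=210 g(21,-15)=1330 g(21,-13)=5984 g(21,-11)=20328 g(21,-9)=54054 g(21,-7)=114950 g(21,-5)=197505 g(21,-3)=273581 g(21,-1)=298452 g(21,1)=236436 g(21,3)=90440
t=22: g(22,-22)=1 g(22,-20)=22 g(22,-18)=231 g(22,-16)=1540 g(22,-14)=7314 g(22,-12)=26312 g(22,-10)=74382 g(22,-8)=169004 g(22,-6)=312455 g(22,-4)=471086 g(22,-2)=572033 g(22,0)=534888 g(22,2)=326876
t=23: g(23,-23)=1 g(23,-21)=23 g(23,-19)=253 g(23,-17)=1771 g(23,-15)=8854 g(23,-13)=33626 g(23,-11)=100694 g(23,-9)=243386 g(23,-7)=481459 g(23,-5)=783541 g(23,-3)=1043119 g(23,-1)=1106921 g(23,1)=861764 g(23,3)=326876
t=24: g(24,-24)=1 g(24,-22)=24 g(24,-20)=276 g(24,-18)=2024 g(24,-16)=10625 g(24,-14)=42480 g(24,-12)=134320 g(24,-10)=344080 g(24,-8)=724845 g(24,-6)=1265000 g(24,-4)=1826660 g(24,-2)=2150040 g(24,0)=1968685 g(24,2)=1188640
t=25: g(25,-25)=1 g(25,-23)=25 g(25,-21)=300 g(25,-19)=2300 g(25,-17)=12649 g(25,-15)=53105 g(25,-13)=176800 g(25,-11)=478400 g(25,-9)=1068925 g(25,-7)=1989845 g(25,-5)=3091660 g(25,-3)=3976700 g(25,-1)=4118725 g(25,1)=3157325 g(25,3)=1188640
t=26: g(26,-26)=1 g(26,-24)=26 g(26,-22)=325 g(26,-20)=2600 g(26,-18)=14949 g(26,-16)=65754 g(26,-14)=229905 g(26,-12)=655200 g(26,-10)=1547325 g(26,-8)=3058770 g(26,-6)=5081505 g(26,-4)=7068360 g(26,-2)=8095425 g(26,0)=7276050 g(26,2)=4345965
t=27: g(27,-27)=1 g(27,-25)=27 g(27,-23)=351 g(27,-21)=2925 g(27,-19)=17549 g(27,-17)=80703 g(27,-15)=295659 g(27,-13)=885105 g(27,-11)=2202525 g(27,-9)=4606095 g(27,-7)=8140275 g(27,-5)=12149865 g(27,-3)=15163785 g(27,-1)=15371475 g(27,1)=11622015 g(27,3)=4345965
t=28: g(28,-28)=1 g(28,-26)=28 g(28,-24)=378 g(28,-22)=3276 g(28,-20)=20474 g(28,-18)=98252 g(28,-16)=376362 g(28,-14)=1180764 g(28,-12)=3087630 g(28,-10)=6808620 g(28,-8)=12746370 g(28,-6)=20290140 g(28,-4)=27313650 g(28,-2)=30535260 g(28,0)=26993490 g(28,2)=15967980
t=29: g(29,-29)=1 g(29,-27)=29 g(29,-25)=406 g(29,-23)=3654 g(29,-21)=23750 g(29,-19)=118726 g(29,-17)=474614 g(29,-15)=1557126 g(29,-13)=4268394 g(29,-11)=9896250 g(29,-9)=19554990 g(29,-7)=33036510 g(29,-5)=47603790 g(29,-3)=57848910 g(29,-1)=57528750 g(29,1)=42961470 g(29,3)=15967980
Paths never hitting 4: Σ_s g(29,s) = 290845350
Paths hitting 4: 2^29 - 290845350 = 246025562
P = 246025562/536870912 = 123012781/268435456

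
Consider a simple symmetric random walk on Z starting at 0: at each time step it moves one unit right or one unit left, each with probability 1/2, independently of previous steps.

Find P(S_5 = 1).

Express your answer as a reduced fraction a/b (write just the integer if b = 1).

Answer: 5/16

Derivation:
To reach position 1 after 5 steps: need 3 steps of +1 and 2 of -1.
Favorable paths: C(5,3) = 10
Total paths: 2^5 = 32
P = 10/32 = 5/16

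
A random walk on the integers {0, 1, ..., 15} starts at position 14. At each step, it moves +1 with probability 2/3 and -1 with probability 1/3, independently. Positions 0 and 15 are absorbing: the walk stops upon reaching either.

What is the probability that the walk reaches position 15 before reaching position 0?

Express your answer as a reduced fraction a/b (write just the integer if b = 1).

Answer: 32766/32767

Derivation:
Biased walk: p = 2/3, q = 1/3, r = q/p = 1/2
Gambler's ruin: P(hit 15 before 0 | start at 14) = (1 - r^a)/(1 - r^N)
r^14 = 1/16384; r^15 = 1/32768
P = (1 - 1/16384) / (1 - 1/32768) = 16383/16384 / 32767/32768 = 32766/32767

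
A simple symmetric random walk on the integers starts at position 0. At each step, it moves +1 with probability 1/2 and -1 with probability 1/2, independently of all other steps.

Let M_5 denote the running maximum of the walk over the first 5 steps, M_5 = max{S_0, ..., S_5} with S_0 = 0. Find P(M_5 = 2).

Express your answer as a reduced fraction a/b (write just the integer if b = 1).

Answer: 5/32

Derivation:
Let M_5 = max(S_0,...,S_5). Use the reflection principle: for j ≥ 1, #{paths with M_5 ≥ j} = #{S_5 ≥ j} + #{S_5 ≥ j+1}.
By reflection, #{M_5 ≥ 2} = #{S_5 ≥ 2} + #{S_5 ≥ 3} = 6 + 6 = 12.
#{M_5 ≥ 3} = #{S_5 ≥ 3} + #{S_5 ≥ 4} = 6 + 1 = 7.
#{M_5 = 2} = 12 - 7 = 5.
P(M_5 = 2) = 5/32 = 5/32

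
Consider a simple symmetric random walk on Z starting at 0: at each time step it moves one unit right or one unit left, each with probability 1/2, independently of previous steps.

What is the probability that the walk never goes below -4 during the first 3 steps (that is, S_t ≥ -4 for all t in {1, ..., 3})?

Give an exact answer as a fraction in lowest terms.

Answer: 1

Derivation:
Let f(t,s) = #length-t paths at position s with S_1..S_t all ≥ -4.
f(t,s) = f(t-1,s-1) + f(t-1,s+1) for s ≥ -4; f(t,s) = 0 for s < -4.
t=0: f(0,0)=1
t=1: f(1,-1)=1 f(1,1)=1
t=2: f(2,-2)=1 f(2,0)=2 f(2,2)=1
t=3: f(3,-3)=1 f(3,-1)=3 f(3,1)=3 f(3,3)=1
Σ_s f(3,s) = 8
P = 8/8 = 1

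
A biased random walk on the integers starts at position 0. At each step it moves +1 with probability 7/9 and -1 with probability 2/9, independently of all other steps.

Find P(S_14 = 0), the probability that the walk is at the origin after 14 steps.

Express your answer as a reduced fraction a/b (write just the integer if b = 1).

Answer: 120593048576/7625597484987

Derivation:
To be at 0 after 14 steps: need exactly 7 steps of +1 and 7 of -1.
Number of such sequences: C(14,7) = 3432
Each has probability (7/9)^7 · (2/9)^7 = 105413504/22876792454961
P = 3432 · 105413504/22876792454961 = 120593048576/7625597484987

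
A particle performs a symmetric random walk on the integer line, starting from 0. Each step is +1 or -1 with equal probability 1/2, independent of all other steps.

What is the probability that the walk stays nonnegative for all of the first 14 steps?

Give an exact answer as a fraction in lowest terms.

Let f(t,s) = #length-t paths at position s with S_1..S_t all ≥ 0.
f(t,s) = f(t-1,s-1) + f(t-1,s+1) for s ≥ 0; f(t,s) = 0 for s < 0.
t=0: f(0,0)=1
t=1: f(1,1)=1
t=2: f(2,0)=1 f(2,2)=1
t=3: f(3,1)=2 f(3,3)=1
t=4: f(4,0)=2 f(4,2)=3 f(4,4)=1
t=5: f(5,1)=5 f(5,3)=4 f(5,5)=1
t=6: f(6,0)=5 f(6,2)=9 f(6,4)=5 f(6,6)=1
t=7: f(7,1)=14 f(7,3)=14 f(7,5)=6 f(7,7)=1
t=8: f(8,0)=14 f(8,2)=28 f(8,4)=20 f(8,6)=7 f(8,8)=1
t=9: f(9,1)=42 f(9,3)=48 f(9,5)=27 f(9,7)=8 f(9,9)=1
t=10: f(10,0)=42 f(10,2)=90 f(10,4)=75 f(10,6)=35 f(10,8)=9 f(10,10)=1
t=11: f(11,1)=132 f(11,3)=165 f(11,5)=110 f(11,7)=44 f(11,9)=10 f(11,11)=1
t=12: f(12,0)=132 f(12,2)=297 f(12,4)=275 f(12,6)=154 f(12,8)=54 f(12,10)=11 f(12,12)=1
t=13: f(13,1)=429 f(13,3)=572 f(13,5)=429 f(13,7)=208 f(13,9)=65 f(13,11)=12 f(13,13)=1
t=14: f(14,0)=429 f(14,2)=1001 f(14,4)=1001 f(14,6)=637 f(14,8)=273 f(14,10)=77 f(14,12)=13 f(14,14)=1
Σ_s f(14,s) = 3432
P = 3432/16384 = 429/2048

Answer: 429/2048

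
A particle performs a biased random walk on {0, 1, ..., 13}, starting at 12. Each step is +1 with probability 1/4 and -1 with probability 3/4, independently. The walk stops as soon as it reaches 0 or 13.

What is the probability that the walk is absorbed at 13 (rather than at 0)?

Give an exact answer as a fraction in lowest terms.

Answer: 265720/797161

Derivation:
Biased walk: p = 1/4, q = 3/4, r = q/p = 3
Gambler's ruin: P(hit 13 before 0 | start at 12) = (1 - r^a)/(1 - r^N)
r^12 = 531441; r^13 = 1594323
P = (1 - 531441) / (1 - 1594323) = -531440 / -1594322 = 265720/797161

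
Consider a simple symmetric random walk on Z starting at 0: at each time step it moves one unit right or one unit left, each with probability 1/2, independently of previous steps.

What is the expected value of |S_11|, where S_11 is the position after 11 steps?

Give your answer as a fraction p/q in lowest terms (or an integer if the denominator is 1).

S_11 takes values m ≡ 1 (mod 2) with |m| ≤ 11; P(S_11=m) = C(11,(11+m)/2)/2^11.
Total paths: 2^11 = 2048
Distribution: P(S=-11)=1/2048, P(S=-9)=11/2048, P(S=-7)=55/2048, P(S=-5)=165/2048, P(S=-3)=330/2048, P(S=-1)=462/2048, P(S=1)=462/2048, P(S=3)=330/2048, P(S=5)=165/2048, P(S=7)=55/2048, P(S=9)=11/2048, P(S=11)=1/2048
E[|S_11|] = Σ_m |m|·P(S_11=m) = 5544/2048 = 693/256

Answer: 693/256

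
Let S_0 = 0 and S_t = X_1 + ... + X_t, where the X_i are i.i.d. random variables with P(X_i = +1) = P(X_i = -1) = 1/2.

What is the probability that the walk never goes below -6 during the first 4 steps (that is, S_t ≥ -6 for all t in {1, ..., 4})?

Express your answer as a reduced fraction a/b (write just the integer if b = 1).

Let f(t,s) = #length-t paths at position s with S_1..S_t all ≥ -6.
f(t,s) = f(t-1,s-1) + f(t-1,s+1) for s ≥ -6; f(t,s) = 0 for s < -6.
t=0: f(0,0)=1
t=1: f(1,-1)=1 f(1,1)=1
t=2: f(2,-2)=1 f(2,0)=2 f(2,2)=1
t=3: f(3,-3)=1 f(3,-1)=3 f(3,1)=3 f(3,3)=1
t=4: f(4,-4)=1 f(4,-2)=4 f(4,0)=6 f(4,2)=4 f(4,4)=1
Σ_s f(4,s) = 16
P = 16/16 = 1

Answer: 1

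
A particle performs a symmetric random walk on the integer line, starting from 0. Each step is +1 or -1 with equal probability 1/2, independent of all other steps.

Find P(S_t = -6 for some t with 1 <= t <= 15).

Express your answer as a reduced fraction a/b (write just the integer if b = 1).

Count via complement. Let g(t,s) = #length-t paths at position s with S_1..S_t all ≠ -6.
g(t,s) = g(t-1,s-1) + g(t-1,s+1) for s ≠ -6; g(t,-6) = 0.
t=0: g(0,0)=1
t=1: g(1,-1)=1 g(1,1)=1
t=2: g(2,-2)=1 g(2,0)=2 g(2,2)=1
t=3: g(3,-3)=1 g(3,-1)=3 g(3,1)=3 g(3,3)=1
t=4: g(4,-4)=1 g(4,-2)=4 g(4,0)=6 g(4,2)=4 g(4,4)=1
t=5: g(5,-5)=1 g(5,-3)=5 g(5,-1)=10 g(5,1)=10 g(5,3)=5 g(5,5)=1
t=6: g(6,-4)=6 g(6,-2)=15 g(6,0)=20 g(6,2)=15 g(6,4)=6 g(6,6)=1
t=7: g(7,-5)=6 g(7,-3)=21 g(7,-1)=35 g(7,1)=35 g(7,3)=21 g(7,5)=7 g(7,7)=1
t=8: g(8,-4)=27 g(8,-2)=56 g(8,0)=70 g(8,2)=56 g(8,4)=28 g(8,6)=8 g(8,8)=1
t=9: g(9,-5)=27 g(9,-3)=83 g(9,-1)=126 g(9,1)=126 g(9,3)=84 g(9,5)=36 g(9,7)=9 g(9,9)=1
t=10: g(10,-4)=110 g(10,-2)=209 g(10,0)=252 g(10,2)=210 g(10,4)=120 g(10,6)=45 g(10,8)=10 g(10,10)=1
t=11: g(11,-5)=110 g(11,-3)=319 g(11,-1)=461 g(11,1)=462 g(11,3)=330 g(11,5)=165 g(11,7)=55 g(11,9)=11 g(11,11)=1
t=12: g(12,-4)=429 g(12,-2)=780 g(12,0)=923 g(12,2)=792 g(12,4)=495 g(12,6)=220 g(12,8)=66 g(12,10)=12 g(12,12)=1
t=13: g(13,-5)=429 g(13,-3)=1209 g(13,-1)=1703 g(13,1)=1715 g(13,3)=1287 g(13,5)=715 g(13,7)=286 g(13,9)=78 g(13,11)=13 g(13,13)=1
t=14: g(14,-4)=1638 g(14,-2)=2912 g(14,0)=3418 g(14,2)=3002 g(14,4)=2002 g(14,6)=1001 g(14,8)=364 g(14,10)=91 g(14,12)=14 g(14,14)=1
t=15: g(15,-5)=1638 g(15,-3)=4550 g(15,-1)=6330 g(15,1)=6420 g(15,3)=5004 g(15,5)=3003 g(15,7)=1365 g(15,9)=455 g(15,11)=105 g(15,13)=15 g(15,15)=1
Paths never hitting -6: Σ_s g(15,s) = 28886
Paths hitting -6: 2^15 - 28886 = 3882
P = 3882/32768 = 1941/16384

Answer: 1941/16384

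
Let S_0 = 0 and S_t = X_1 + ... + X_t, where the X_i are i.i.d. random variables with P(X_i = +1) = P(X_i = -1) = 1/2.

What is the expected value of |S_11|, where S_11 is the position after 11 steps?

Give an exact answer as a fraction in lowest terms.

S_11 takes values m ≡ 1 (mod 2) with |m| ≤ 11; P(S_11=m) = C(11,(11+m)/2)/2^11.
Total paths: 2^11 = 2048
Distribution: P(S=-11)=1/2048, P(S=-9)=11/2048, P(S=-7)=55/2048, P(S=-5)=165/2048, P(S=-3)=330/2048, P(S=-1)=462/2048, P(S=1)=462/2048, P(S=3)=330/2048, P(S=5)=165/2048, P(S=7)=55/2048, P(S=9)=11/2048, P(S=11)=1/2048
E[|S_11|] = Σ_m |m|·P(S_11=m) = 5544/2048 = 693/256

Answer: 693/256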